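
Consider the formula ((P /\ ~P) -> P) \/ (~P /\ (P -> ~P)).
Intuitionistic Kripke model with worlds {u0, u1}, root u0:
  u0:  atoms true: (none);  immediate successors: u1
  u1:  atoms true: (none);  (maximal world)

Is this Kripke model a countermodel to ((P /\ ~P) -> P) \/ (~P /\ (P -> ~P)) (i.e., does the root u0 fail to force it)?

u0 ||- ((P /\ ~P) -> P) \/ (~P /\ (P -> ~P)) via the disjunct (P /\ ~P) -> P.
So the root u0 forces ((P /\ ~P) -> P) \/ (~P /\ (P -> ~P)); the model is not a countermodel.

No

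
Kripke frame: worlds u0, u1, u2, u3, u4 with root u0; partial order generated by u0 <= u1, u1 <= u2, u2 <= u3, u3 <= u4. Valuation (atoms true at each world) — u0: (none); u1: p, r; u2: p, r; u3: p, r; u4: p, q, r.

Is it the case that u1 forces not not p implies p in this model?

u1 forces not not p implies p: every world accessible from u1 that forces not not p (namely u1, u2, u3, u4) also forces p.

Yes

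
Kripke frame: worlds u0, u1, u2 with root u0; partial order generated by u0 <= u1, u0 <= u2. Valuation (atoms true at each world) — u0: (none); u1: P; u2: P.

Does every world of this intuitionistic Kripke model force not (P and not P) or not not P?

u0 forces not (P and not P) or not not P via the disjunct not (P and not P).
Since the root u0 forces not (P and not P) or not not P and forcing is persistent (monotone upward), every world forces it.

Yes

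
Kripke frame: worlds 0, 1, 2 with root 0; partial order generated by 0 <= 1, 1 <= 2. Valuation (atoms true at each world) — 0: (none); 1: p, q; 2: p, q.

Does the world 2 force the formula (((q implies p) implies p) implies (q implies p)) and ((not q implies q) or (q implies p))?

2 forces (((q implies p) implies p) implies (q implies p)) and ((not q implies q) or (q implies p)) since 2 forces both conjuncts.

Yes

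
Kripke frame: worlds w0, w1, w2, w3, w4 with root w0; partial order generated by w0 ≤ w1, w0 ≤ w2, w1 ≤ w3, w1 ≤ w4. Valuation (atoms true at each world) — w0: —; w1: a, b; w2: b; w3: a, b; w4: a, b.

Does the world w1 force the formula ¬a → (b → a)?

w1 ⊩ ¬a → (b → a) vacuously: no world accessible from w1 forces the antecedent ¬a.

Yes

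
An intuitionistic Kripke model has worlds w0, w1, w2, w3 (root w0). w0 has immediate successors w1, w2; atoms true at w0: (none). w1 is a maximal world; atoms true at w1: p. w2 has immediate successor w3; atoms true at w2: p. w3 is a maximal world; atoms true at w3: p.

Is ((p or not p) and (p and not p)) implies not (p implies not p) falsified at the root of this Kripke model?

w0 forces ((p or not p) and (p and not p)) implies not (p implies not p) vacuously: no world accessible from w0 forces the antecedent (p or not p) and (p and not p).
So the root w0 forces ((p or not p) and (p and not p)) implies not (p implies not p); the model is not a countermodel.

No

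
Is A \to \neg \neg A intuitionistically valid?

This is double-negation introduction, which is intuitionistically derivable.
If a world forces A then every accessible world forces A (persistence), so none forces \neg A; hence \neg \neg A.

Yes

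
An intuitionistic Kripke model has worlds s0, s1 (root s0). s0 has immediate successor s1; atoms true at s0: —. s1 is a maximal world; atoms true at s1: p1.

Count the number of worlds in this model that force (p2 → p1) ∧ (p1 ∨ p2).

1

s0: does not force it — s0 ⊮ (p2 → p1) ∧ (p1 ∨ p2) since s0 fails p1 ∨ p2.
s1: forces it.
Worlds forcing the formula: {s1}.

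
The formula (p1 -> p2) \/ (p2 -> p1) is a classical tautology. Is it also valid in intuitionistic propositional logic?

No

This is the Gödel–Dummett linearity axiom, which is not intuitionistically valid.
A Kripke countermodel: worlds s0, s1, s2; order generated by s0 <= s1, s0 <= s2; atoms true at each world — s0:{}; s1:{p1}; s2:{p2}.
s0 ||-/- (p1 -> p2) \/ (p2 -> p1): neither disjunct is forced at s0.
s0 ||-/- p1 -> p2: at the accessible world s1, s1 ||- p1 but s1 ||-/- p2.
s1 lacks atom p2, so s1 ||-/- p2.
So the root s0 does not force the formula.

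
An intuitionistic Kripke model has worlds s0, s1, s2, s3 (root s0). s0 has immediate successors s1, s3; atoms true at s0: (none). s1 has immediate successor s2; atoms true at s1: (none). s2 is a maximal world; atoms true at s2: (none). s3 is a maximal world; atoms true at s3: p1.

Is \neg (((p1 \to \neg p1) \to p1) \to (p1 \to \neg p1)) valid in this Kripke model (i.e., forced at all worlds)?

Not every world: s0 \nVdash \neg (((p1 \to \neg p1) \to p1) \to (p1 \to \neg p1)).
s0 \nVdash \neg (((p1 \to \neg p1) \to p1) \to (p1 \to \neg p1)) since s1 is accessible from s0 and s1 \Vdash ((p1 \to \neg p1) \to p1) \to (p1 \to \neg p1).
s1 \Vdash ((p1 \to \neg p1) \to p1) \to (p1 \to \neg p1) vacuously: no world accessible from s1 forces the antecedent (p1 \to \neg p1) \to p1.

No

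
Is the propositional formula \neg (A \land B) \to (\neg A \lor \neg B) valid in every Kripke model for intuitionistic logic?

This is the constructively invalid direction of De Morgan's law for conjunction, which is not intuitionistically valid.
A Kripke countermodel: worlds u0, u1, u2; order generated by u0 \le u1, u0 \le u2; atoms true at each world — u0:{}; u1:{A}; u2:{B}.
u0 \nVdash \neg (A \land B) \to (\neg A \lor \neg B): already at u0 itself, u0 \Vdash \neg (A \land B) but u0 \nVdash \neg A \lor \neg B.
u0 \nVdash \neg A \lor \neg B: neither disjunct is forced at u0.
u0 \nVdash \neg A since u1 is accessible from u0 and u1 \Vdash A.
So the root u0 does not force the formula.

No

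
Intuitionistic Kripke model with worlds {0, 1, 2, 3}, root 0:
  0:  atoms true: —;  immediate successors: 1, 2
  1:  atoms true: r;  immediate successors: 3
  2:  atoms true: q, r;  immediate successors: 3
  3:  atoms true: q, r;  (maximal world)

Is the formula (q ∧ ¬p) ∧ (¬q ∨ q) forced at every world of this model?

No

Not every world: 0 ⊮ (q ∧ ¬p) ∧ (¬q ∨ q).
0 ⊮ (q ∧ ¬p) ∧ (¬q ∨ q) since 0 fails q ∧ ¬p.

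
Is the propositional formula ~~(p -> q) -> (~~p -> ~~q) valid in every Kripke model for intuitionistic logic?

This is the distribution of double negation over implication, which is intuitionistically derivable.
Assume ~~(p -> q) and ~~p; suppose ~q. Then p -> q would give ~p (by contraposition), contradicting ~~p; so ~(p -> q), contradicting ~~(p -> q). Hence ~~q.

Yes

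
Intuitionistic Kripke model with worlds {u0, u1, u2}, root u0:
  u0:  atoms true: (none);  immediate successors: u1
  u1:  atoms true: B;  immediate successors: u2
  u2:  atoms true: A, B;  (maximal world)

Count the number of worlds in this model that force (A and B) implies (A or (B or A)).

3

u0: forces it.
u1: forces it.
u2: forces it.
Worlds forcing the formula: {u0, u1, u2}.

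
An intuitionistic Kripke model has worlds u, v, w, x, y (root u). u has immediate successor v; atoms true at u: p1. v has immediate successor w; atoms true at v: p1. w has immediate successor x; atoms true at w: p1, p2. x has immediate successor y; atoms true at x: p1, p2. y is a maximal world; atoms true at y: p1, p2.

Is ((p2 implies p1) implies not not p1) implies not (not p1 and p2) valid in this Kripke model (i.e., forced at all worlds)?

Yes

u forces ((p2 implies p1) implies not not p1) implies not (not p1 and p2): every world accessible from u that forces (p2 implies p1) implies not not p1 (namely u, v, w, x, y) also forces not (not p1 and p2).
Since the root u forces ((p2 implies p1) implies not not p1) implies not (not p1 and p2) and forcing is persistent (monotone upward), every world forces it.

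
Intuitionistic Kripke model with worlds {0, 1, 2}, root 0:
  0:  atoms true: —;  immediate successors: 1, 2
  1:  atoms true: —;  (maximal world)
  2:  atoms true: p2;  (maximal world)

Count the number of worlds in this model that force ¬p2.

1

0: does not force it — 0 ⊮ ¬p2 since 2 is accessible from 0 and 2 ⊩ p2.
1: forces it.
2: does not force it.
Worlds forcing the formula: {1}.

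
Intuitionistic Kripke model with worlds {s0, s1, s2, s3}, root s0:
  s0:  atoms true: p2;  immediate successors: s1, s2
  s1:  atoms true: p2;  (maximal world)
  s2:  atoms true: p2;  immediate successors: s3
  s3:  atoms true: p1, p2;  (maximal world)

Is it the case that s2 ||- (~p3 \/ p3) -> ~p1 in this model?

s2 ||-/- (~p3 \/ p3) -> ~p1: already at s2 itself, s2 ||- ~p3 \/ p3 but s2 ||-/- ~p1.
s2 ||-/- ~p1 since s3 is accessible from s2 and s3 ||- p1.

No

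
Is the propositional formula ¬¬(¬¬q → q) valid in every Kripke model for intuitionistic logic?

Yes

This is the double negation of double-negation elimination, which is intuitionistically derivable.
By Glivenko's theorem the double negation of any classical propositional tautology is intuitionistically provable; ¬¬q → q is classically a tautology.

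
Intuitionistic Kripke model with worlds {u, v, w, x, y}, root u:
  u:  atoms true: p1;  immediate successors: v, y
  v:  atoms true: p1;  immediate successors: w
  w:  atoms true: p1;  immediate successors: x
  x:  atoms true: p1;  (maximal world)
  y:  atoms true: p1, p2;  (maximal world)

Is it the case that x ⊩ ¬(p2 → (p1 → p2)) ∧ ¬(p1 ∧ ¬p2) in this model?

No

x ⊮ ¬(p2 → (p1 → p2)) ∧ ¬(p1 ∧ ¬p2) since x fails ¬(p2 → (p1 → p2)).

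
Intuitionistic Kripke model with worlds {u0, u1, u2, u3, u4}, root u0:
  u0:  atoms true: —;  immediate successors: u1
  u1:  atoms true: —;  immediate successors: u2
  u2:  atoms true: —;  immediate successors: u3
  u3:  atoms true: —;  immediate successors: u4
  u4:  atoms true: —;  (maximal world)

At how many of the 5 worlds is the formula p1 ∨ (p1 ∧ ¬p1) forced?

u0: does not force it — u0 ⊮ p1 ∨ (p1 ∧ ¬p1): neither disjunct is forced at u0.
u1: does not force it.
u2: does not force it.
u3: does not force it.
u4: does not force it.
Worlds forcing the formula: { }.

0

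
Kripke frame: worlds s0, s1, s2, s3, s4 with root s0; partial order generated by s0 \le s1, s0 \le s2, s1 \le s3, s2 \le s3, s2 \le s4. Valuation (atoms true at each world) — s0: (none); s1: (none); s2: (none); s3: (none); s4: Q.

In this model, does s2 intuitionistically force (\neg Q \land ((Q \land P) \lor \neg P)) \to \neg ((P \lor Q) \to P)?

No

s2 \nVdash (\neg Q \land ((Q \land P) \lor \neg P)) \to \neg ((P \lor Q) \to P): at the accessible world s3, s3 \Vdash \neg Q \land ((Q \land P) \lor \neg P) but s3 \nVdash \neg ((P \lor Q) \to P).
s3 \nVdash \neg ((P \lor Q) \to P) since s3 is accessible from s3 and s3 \Vdash (P \lor Q) \to P.
s3 \Vdash (P \lor Q) \to P vacuously: no world accessible from s3 forces the antecedent P \lor Q.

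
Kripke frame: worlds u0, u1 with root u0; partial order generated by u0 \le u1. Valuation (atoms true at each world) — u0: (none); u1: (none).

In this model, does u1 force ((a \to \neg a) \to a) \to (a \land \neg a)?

Yes

u1 \Vdash ((a \to \neg a) \to a) \to (a \land \neg a) vacuously: no world accessible from u1 forces the antecedent (a \to \neg a) \to a.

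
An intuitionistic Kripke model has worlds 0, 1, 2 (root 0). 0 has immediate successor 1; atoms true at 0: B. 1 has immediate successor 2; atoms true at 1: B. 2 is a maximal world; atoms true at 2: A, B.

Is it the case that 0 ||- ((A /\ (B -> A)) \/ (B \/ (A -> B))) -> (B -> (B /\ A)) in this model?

0 ||-/- ((A /\ (B -> A)) \/ (B \/ (A -> B))) -> (B -> (B /\ A)): already at 0 itself, 0 ||- (A /\ (B -> A)) \/ (B \/ (A -> B)) but 0 ||-/- B -> (B /\ A).
0 ||-/- B -> (B /\ A): already at 0 itself, 0 ||- B but 0 ||-/- B /\ A.
0 ||-/- B /\ A since 0 fails A.

No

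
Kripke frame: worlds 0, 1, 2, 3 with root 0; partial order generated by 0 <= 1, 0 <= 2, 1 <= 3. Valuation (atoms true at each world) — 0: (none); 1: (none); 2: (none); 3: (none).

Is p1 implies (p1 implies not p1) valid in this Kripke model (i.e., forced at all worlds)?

0 forces p1 implies (p1 implies not p1) vacuously: no world accessible from 0 forces the antecedent p1.
Since the root 0 forces p1 implies (p1 implies not p1) and forcing is persistent (monotone upward), every world forces it.

Yes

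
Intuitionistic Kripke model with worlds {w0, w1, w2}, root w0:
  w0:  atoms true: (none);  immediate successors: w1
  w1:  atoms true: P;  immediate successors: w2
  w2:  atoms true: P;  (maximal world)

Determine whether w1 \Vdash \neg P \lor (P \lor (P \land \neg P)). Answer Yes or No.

Yes

w1 \Vdash \neg P \lor (P \lor (P \land \neg P)) via the disjunct P \lor (P \land \neg P).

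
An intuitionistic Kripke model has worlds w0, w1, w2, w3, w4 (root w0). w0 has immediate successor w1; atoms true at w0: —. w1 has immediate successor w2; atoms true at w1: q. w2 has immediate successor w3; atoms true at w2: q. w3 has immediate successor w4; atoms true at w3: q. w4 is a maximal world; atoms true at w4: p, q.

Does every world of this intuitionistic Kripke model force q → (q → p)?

No

Not every world: w0 ⊮ q → (q → p).
w0 ⊮ q → (q → p): at the accessible world w1, w1 ⊩ q but w1 ⊮ q → p.
w1 ⊮ q → p: already at w1 itself, w1 ⊩ q but w1 ⊮ p.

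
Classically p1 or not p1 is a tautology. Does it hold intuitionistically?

This is the law of excluded middle, which is not intuitionistically valid.
A Kripke countermodel: worlds w0, w1; order generated by w0 <= w1; atoms true at each world — w0:{}; w1:{p1}.
w0 does not force p1 or not p1: neither disjunct is forced at w0.
w0 lacks atom p1, so w0 does not force p1.
So the root w0 does not force the formula.

No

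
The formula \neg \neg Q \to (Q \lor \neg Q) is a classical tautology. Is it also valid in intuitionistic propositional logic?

No

This is a variant of double-negation elimination (deriving excluded middle from double negation), which is not intuitionistically valid.
A Kripke countermodel: worlds s0, s1; order generated by s0 \le s1; atoms true at each world — s0:{}; s1:{Q}.
s0 \nVdash \neg \neg Q \to (Q \lor \neg Q): already at s0 itself, s0 \Vdash \neg \neg Q but s0 \nVdash Q \lor \neg Q.
s0 \nVdash Q \lor \neg Q: neither disjunct is forced at s0.
s0 lacks atom Q, so s0 \nVdash Q.
So the root s0 does not force the formula.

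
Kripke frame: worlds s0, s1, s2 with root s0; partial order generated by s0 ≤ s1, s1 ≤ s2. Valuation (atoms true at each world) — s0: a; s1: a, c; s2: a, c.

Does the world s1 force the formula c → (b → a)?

Yes

s1 ⊩ c → (b → a): every world accessible from s1 that forces c (namely s1, s2) also forces b → a.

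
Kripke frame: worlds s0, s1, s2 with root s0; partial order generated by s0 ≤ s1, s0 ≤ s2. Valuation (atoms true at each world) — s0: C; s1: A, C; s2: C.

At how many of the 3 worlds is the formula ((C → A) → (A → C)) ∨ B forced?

s0: forces it.
s1: forces it.
s2: forces it.
Worlds forcing the formula: {s0, s1, s2}.

3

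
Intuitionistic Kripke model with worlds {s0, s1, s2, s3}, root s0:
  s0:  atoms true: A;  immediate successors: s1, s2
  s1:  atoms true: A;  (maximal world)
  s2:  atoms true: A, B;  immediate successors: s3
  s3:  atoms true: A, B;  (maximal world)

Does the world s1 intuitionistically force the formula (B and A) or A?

s1 forces (B and A) or A via the disjunct A.

Yes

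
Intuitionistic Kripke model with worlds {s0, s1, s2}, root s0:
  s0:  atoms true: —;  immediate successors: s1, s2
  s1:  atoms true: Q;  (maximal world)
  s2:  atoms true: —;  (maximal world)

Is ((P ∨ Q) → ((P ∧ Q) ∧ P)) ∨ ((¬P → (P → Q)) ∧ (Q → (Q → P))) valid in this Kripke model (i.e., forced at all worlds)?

Not every world: s0 ⊮ ((P ∨ Q) → ((P ∧ Q) ∧ P)) ∨ ((¬P → (P → Q)) ∧ (Q → (Q → P))).
s0 ⊮ ((P ∨ Q) → ((P ∧ Q) ∧ P)) ∨ ((¬P → (P → Q)) ∧ (Q → (Q → P))): neither disjunct is forced at s0.
s0 ⊮ (P ∨ Q) → ((P ∧ Q) ∧ P): at the accessible world s1, s1 ⊩ P ∨ Q but s1 ⊮ (P ∧ Q) ∧ P.
s1 ⊮ (P ∧ Q) ∧ P since s1 fails P ∧ Q.

No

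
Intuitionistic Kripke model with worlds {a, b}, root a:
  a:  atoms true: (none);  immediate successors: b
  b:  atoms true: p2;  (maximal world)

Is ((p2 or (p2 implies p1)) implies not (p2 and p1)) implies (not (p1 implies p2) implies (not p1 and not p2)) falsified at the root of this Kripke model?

No

a forces ((p2 or (p2 implies p1)) implies not (p2 and p1)) implies (not (p1 implies p2) implies (not p1 and not p2)): every world accessible from a that forces (p2 or (p2 implies p1)) implies not (p2 and p1) (namely a, b) also forces not (p1 implies p2) implies (not p1 and not p2).
So the root a forces ((p2 or (p2 implies p1)) implies not (p2 and p1)) implies (not (p1 implies p2) implies (not p1 and not p2)); the model is not a countermodel.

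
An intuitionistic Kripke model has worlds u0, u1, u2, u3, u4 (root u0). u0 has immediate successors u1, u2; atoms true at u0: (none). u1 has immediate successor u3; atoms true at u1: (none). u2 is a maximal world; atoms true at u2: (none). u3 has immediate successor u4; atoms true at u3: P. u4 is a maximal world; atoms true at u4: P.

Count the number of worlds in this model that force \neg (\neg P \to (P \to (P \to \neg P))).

0

u0: does not force it — u0 \nVdash \neg (\neg P \to (P \to (P \to \neg P))) since u0 is accessible from u0 and u0 \Vdash \neg P \to (P \to (P \to \neg P)).
u1: does not force it.
u2: does not force it.
u3: does not force it.
u4: does not force it.
Worlds forcing the formula: { }.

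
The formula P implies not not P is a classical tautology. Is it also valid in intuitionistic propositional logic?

This is double-negation introduction, which is intuitionistically derivable.
If a world forces P then every accessible world forces P (persistence), so none forces not P; hence not not P.

Yes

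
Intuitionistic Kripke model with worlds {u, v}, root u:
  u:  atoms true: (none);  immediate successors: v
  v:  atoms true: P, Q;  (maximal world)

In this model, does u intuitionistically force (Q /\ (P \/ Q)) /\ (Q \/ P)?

No

u ||-/- (Q /\ (P \/ Q)) /\ (Q \/ P) since u fails Q /\ (P \/ Q).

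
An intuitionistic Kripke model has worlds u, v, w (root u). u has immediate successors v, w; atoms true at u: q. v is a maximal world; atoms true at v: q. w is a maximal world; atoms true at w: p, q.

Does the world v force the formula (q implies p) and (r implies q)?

No

v does not force (q implies p) and (r implies q) since v fails q implies p.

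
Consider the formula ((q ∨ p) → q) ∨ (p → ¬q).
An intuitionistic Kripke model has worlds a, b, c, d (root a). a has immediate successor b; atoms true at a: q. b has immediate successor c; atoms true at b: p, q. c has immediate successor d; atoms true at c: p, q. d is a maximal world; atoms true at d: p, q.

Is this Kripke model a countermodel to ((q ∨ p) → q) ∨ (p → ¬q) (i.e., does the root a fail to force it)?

No

a ⊩ ((q ∨ p) → q) ∨ (p → ¬q) via the disjunct (q ∨ p) → q.
So the root a forces ((q ∨ p) → q) ∨ (p → ¬q); the model is not a countermodel.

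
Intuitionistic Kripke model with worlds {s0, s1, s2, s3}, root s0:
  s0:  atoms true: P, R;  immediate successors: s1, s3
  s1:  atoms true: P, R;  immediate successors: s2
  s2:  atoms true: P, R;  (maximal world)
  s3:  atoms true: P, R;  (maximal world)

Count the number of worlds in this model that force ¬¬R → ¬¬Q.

0

s0: does not force it — s0 ⊮ ¬¬R → ¬¬Q: already at s0 itself, s0 ⊩ ¬¬R but s0 ⊮ ¬¬Q.
s1: does not force it.
s2: does not force it.
s3: does not force it.
Worlds forcing the formula: { }.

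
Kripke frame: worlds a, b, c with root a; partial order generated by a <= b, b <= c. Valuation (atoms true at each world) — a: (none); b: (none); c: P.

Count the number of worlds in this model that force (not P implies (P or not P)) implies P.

a: does not force it — a does not force (not P implies (P or not P)) implies P: already at a itself, a forces not P implies (P or not P) but a does not force P.
b: does not force it — b does not force (not P implies (P or not P)) implies P: already at b itself, b forces not P implies (P or not P) but b does not force P.
c: forces it.
Worlds forcing the formula: {c}.

1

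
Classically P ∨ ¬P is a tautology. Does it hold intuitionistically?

No

This is the law of excluded middle, which is not intuitionistically valid.
A Kripke countermodel: worlds w0, w1; order generated by w0 ≤ w1; atoms true at each world — w0:{}; w1:{P}.
w0 ⊮ P ∨ ¬P: neither disjunct is forced at w0.
w0 lacks atom P, so w0 ⊮ P.
So the root w0 does not force the formula.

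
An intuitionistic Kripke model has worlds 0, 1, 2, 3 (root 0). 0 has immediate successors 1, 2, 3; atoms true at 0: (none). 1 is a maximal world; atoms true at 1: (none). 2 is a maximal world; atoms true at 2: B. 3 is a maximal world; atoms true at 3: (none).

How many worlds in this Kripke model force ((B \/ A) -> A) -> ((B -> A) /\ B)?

0: does not force it — 0 ||-/- ((B \/ A) -> A) -> ((B -> A) /\ B): at the accessible world 1, 1 ||- (B \/ A) -> A but 1 ||-/- (B -> A) /\ B.
1: does not force it.
2: forces it.
3: does not force it.
Worlds forcing the formula: {2}.

1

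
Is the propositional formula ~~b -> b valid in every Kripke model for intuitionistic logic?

No

This is double-negation elimination, which is not intuitionistically valid.
A Kripke countermodel: worlds w0, w1; order generated by w0 <= w1; atoms true at each world — w0:{}; w1:{b}.
w0 ||-/- ~~b -> b: already at w0 itself, w0 ||- ~~b but w0 ||-/- b.
w0 lacks atom b, so w0 ||-/- b.
So the root w0 does not force the formula.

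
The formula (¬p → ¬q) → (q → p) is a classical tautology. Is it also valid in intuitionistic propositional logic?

No

This is the converse of contraposition, which is not intuitionistically valid.
A Kripke countermodel: worlds u0, u1; order generated by u0 ≤ u1; atoms true at each world — u0:{q}; u1:{p,q}.
u0 ⊮ (¬p → ¬q) → (q → p): already at u0 itself, u0 ⊩ ¬p → ¬q but u0 ⊮ q → p.
u0 ⊮ q → p: already at u0 itself, u0 ⊩ q but u0 ⊮ p.
u0 lacks atom p, so u0 ⊮ p.
So the root u0 does not force the formula.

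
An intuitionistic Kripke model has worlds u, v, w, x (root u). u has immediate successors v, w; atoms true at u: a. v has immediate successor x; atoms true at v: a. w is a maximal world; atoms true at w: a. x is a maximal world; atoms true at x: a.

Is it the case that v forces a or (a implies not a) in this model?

Yes

v forces a or (a implies not a) via the disjunct a.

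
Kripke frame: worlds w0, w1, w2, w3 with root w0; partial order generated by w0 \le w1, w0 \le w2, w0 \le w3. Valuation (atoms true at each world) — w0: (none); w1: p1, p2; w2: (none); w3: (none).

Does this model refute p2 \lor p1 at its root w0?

w0 \nVdash p2 \lor p1: neither disjunct is forced at w0.
w0 lacks atom p2, so w0 \nVdash p2.
So the root w0 does not force p2 \lor p1; the model is a countermodel.

Yes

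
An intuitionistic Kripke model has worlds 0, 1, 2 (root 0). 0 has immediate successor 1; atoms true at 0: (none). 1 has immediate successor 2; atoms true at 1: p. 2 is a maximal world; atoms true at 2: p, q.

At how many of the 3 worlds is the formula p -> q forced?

0: does not force it — 0 ||-/- p -> q: at the accessible world 1, 1 ||- p but 1 ||-/- q.
1: does not force it — 1 ||-/- p -> q: already at 1 itself, 1 ||- p but 1 ||-/- q.
2: forces it.
Worlds forcing the formula: {2}.

1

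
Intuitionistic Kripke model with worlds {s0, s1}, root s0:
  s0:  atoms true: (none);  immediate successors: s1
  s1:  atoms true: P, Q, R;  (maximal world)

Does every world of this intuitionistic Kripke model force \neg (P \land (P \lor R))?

Not every world: s0 \nVdash \neg (P \land (P \lor R)).
s0 \nVdash \neg (P \land (P \lor R)) since s1 is accessible from s0 and s1 \Vdash P \land (P \lor R).
s1 \Vdash P \land (P \lor R) since s1 forces both conjuncts.

No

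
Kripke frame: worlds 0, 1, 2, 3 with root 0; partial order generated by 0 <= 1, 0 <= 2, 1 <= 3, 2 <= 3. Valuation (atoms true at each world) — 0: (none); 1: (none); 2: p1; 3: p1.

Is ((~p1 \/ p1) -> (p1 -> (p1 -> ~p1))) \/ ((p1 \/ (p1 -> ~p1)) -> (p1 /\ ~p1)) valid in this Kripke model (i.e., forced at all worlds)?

No

Not every world: 0 ||-/- ((~p1 \/ p1) -> (p1 -> (p1 -> ~p1))) \/ ((p1 \/ (p1 -> ~p1)) -> (p1 /\ ~p1)).
0 ||-/- ((~p1 \/ p1) -> (p1 -> (p1 -> ~p1))) \/ ((p1 \/ (p1 -> ~p1)) -> (p1 /\ ~p1)): neither disjunct is forced at 0.
0 ||-/- (~p1 \/ p1) -> (p1 -> (p1 -> ~p1)): at the accessible world 2, 2 ||- ~p1 \/ p1 but 2 ||-/- p1 -> (p1 -> ~p1).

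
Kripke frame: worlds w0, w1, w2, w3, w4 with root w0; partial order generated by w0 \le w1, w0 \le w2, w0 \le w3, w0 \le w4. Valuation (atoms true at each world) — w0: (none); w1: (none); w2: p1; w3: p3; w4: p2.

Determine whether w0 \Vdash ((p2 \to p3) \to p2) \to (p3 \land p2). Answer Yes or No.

w0 \nVdash ((p2 \to p3) \to p2) \to (p3 \land p2): at the accessible world w4, w4 \Vdash (p2 \to p3) \to p2 but w4 \nVdash p3 \land p2.
w4 \nVdash p3 \land p2 since w4 fails p3.

No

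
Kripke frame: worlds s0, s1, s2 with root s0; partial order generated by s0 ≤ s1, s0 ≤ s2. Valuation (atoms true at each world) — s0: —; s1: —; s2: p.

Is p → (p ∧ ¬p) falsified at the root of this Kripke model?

Yes

s0 ⊮ p → (p ∧ ¬p): at the accessible world s2, s2 ⊩ p but s2 ⊮ p ∧ ¬p.
s2 ⊮ p ∧ ¬p since s2 fails ¬p.
So the root s0 does not force p → (p ∧ ¬p); the model is a countermodel.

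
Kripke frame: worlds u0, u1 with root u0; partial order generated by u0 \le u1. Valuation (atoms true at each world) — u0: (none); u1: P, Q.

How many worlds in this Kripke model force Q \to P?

u0: forces it.
u1: forces it.
Worlds forcing the formula: {u0, u1}.

2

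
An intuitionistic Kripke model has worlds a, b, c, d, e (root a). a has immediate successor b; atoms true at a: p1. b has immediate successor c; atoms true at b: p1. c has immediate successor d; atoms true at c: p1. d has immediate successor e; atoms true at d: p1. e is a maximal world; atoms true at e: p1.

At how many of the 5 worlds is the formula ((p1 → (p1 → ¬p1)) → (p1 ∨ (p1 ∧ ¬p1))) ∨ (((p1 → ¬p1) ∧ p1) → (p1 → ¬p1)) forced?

5

a: forces it.
b: forces it.
c: forces it.
d: forces it.
e: forces it.
Worlds forcing the formula: {a, b, c, d, e}.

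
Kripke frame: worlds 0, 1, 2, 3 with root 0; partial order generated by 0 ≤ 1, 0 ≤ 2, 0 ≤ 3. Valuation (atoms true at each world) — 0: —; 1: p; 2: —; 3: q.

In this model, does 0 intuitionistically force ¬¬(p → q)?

0 ⊮ ¬¬(p → q) since 1 is accessible from 0 and 1 ⊩ ¬(p → q).
1 ⊩ ¬(p → q): no world accessible from 1 forces p → q.

No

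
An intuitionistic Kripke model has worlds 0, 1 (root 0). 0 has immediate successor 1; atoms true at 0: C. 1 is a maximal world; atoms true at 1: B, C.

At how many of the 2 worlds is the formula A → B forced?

0: forces it.
1: forces it.
Worlds forcing the formula: {0, 1}.

2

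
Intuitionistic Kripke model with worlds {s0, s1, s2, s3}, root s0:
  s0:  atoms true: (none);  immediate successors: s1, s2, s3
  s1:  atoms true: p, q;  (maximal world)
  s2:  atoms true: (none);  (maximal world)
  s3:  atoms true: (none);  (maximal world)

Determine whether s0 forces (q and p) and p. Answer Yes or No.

s0 does not force (q and p) and p since s0 fails q and p.

No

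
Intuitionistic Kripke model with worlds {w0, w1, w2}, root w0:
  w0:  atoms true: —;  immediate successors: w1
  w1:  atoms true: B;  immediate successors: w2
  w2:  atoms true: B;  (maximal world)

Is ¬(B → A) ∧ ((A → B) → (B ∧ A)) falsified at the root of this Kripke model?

Yes

w0 ⊮ ¬(B → A) ∧ ((A → B) → (B ∧ A)) since w0 fails (A → B) → (B ∧ A).
So the root w0 does not force ¬(B → A) ∧ ((A → B) → (B ∧ A)); the model is a countermodel.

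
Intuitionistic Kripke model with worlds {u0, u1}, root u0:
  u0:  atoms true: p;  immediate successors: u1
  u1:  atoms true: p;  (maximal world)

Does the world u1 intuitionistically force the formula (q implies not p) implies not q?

u1 forces (q implies not p) implies not q: every world accessible from u1 that forces q implies not p (namely u1) also forces not q.

Yes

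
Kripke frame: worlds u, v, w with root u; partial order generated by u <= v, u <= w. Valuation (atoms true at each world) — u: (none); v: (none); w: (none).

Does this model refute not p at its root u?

No

u forces not p: no world accessible from u forces p.
So the root u forces not p; the model is not a countermodel.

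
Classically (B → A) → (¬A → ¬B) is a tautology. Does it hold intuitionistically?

This is the forward direction of contraposition, which is intuitionistically derivable.
Assume B → A and ¬A. If B held then A would follow, contradicting ¬A; so ¬B.

Yes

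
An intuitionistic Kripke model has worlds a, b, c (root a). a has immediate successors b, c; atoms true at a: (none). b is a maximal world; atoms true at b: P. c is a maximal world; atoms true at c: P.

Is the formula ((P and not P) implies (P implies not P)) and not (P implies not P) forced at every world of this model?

Yes

a forces ((P and not P) implies (P implies not P)) and not (P implies not P) since a forces both conjuncts.
Since the root a forces ((P and not P) implies (P implies not P)) and not (P implies not P) and forcing is persistent (monotone upward), every world forces it.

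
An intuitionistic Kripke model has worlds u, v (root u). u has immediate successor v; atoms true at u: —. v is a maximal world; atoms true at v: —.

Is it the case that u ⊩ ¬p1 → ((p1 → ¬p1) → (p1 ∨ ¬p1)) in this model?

Yes

u ⊩ ¬p1 → ((p1 → ¬p1) → (p1 ∨ ¬p1)): every world accessible from u that forces ¬p1 (namely u, v) also forces (p1 → ¬p1) → (p1 ∨ ¬p1).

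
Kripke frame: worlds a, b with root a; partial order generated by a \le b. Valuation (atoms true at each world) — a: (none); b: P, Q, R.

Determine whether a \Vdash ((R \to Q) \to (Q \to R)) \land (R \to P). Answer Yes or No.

a \Vdash ((R \to Q) \to (Q \to R)) \land (R \to P) since a forces both conjuncts.

Yes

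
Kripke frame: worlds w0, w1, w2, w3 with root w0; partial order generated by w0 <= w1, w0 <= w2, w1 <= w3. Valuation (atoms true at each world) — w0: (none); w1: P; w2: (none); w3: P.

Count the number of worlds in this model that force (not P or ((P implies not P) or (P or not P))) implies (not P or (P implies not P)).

1

w0: does not force it — w0 does not force (not P or ((P implies not P) or (P or not P))) implies (not P or (P implies not P)): at the accessible world w1, w1 forces not P or ((P implies not P) or (P or not P)) but w1 does not force not P or (P implies not P).
w1: does not force it — w1 does not force (not P or ((P implies not P) or (P or not P))) implies (not P or (P implies not P)): already at w1 itself, w1 forces not P or ((P implies not P) or (P or not P)) but w1 does not force not P or (P implies not P).
w2: forces it.
w3: does not force it.
Worlds forcing the formula: {w2}.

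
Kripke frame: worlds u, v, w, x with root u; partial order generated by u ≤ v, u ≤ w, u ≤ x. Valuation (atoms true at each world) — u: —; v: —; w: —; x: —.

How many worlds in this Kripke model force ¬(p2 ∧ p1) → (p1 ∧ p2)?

u: does not force it — u ⊮ ¬(p2 ∧ p1) → (p1 ∧ p2): already at u itself, u ⊩ ¬(p2 ∧ p1) but u ⊮ p1 ∧ p2.
v: does not force it — v ⊮ ¬(p2 ∧ p1) → (p1 ∧ p2): already at v itself, v ⊩ ¬(p2 ∧ p1) but v ⊮ p1 ∧ p2.
w: does not force it — w ⊮ ¬(p2 ∧ p1) → (p1 ∧ p2): already at w itself, w ⊩ ¬(p2 ∧ p1) but w ⊮ p1 ∧ p2.
x: does not force it.
Worlds forcing the formula: { }.

0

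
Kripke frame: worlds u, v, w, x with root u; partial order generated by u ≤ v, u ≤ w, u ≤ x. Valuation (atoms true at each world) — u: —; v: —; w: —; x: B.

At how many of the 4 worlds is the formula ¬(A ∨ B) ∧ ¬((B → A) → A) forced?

2

u: does not force it — u ⊮ ¬(A ∨ B) ∧ ¬((B → A) → A) since u fails ¬(A ∨ B).
v: forces it.
w: forces it.
x: does not force it — x ⊮ ¬(A ∨ B) ∧ ¬((B → A) → A) since x fails ¬(A ∨ B).
Worlds forcing the formula: {v, w}.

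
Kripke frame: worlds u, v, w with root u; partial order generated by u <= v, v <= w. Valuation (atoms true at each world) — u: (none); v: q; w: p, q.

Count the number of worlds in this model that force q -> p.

u: does not force it — u ||-/- q -> p: at the accessible world v, v ||- q but v ||-/- p.
v: does not force it — v ||-/- q -> p: already at v itself, v ||- q but v ||-/- p.
w: forces it.
Worlds forcing the formula: {w}.

1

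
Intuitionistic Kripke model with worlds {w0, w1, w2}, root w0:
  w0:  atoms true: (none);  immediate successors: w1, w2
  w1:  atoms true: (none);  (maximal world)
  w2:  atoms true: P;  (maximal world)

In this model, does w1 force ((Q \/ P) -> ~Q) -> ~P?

w1 ||- ((Q \/ P) -> ~Q) -> ~P: every world accessible from w1 that forces (Q \/ P) -> ~Q (namely w1) also forces ~P.

Yes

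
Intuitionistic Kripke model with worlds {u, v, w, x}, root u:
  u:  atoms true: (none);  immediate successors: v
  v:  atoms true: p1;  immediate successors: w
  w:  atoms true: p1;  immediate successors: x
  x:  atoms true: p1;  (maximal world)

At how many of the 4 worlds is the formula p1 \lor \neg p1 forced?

3

u: does not force it — u \nVdash p1 \lor \neg p1: neither disjunct is forced at u.
v: forces it.
w: forces it.
x: forces it.
Worlds forcing the formula: {v, w, x}.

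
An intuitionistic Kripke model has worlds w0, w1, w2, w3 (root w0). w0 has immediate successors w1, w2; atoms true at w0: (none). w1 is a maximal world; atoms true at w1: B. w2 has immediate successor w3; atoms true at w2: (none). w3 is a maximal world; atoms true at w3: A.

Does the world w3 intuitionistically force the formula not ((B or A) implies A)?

w3 does not force not ((B or A) implies A) since w3 is accessible from w3 and w3 forces (B or A) implies A.
w3 forces (B or A) implies A: every world accessible from w3 that forces B or A (namely w3) also forces A.

No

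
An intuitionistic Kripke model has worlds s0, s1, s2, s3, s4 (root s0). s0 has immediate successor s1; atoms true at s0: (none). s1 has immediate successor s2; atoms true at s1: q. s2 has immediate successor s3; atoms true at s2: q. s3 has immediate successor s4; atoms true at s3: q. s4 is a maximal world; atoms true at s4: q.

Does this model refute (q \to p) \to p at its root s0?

No

s0 \Vdash (q \to p) \to p vacuously: no world accessible from s0 forces the antecedent q \to p.
So the root s0 forces (q \to p) \to p; the model is not a countermodel.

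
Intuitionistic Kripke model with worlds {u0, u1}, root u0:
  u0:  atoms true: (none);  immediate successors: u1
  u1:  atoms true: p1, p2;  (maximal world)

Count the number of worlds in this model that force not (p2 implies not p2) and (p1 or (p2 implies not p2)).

1

u0: does not force it — u0 does not force not (p2 implies not p2) and (p1 or (p2 implies not p2)) since u0 fails p1 or (p2 implies not p2).
u1: forces it.
Worlds forcing the formula: {u1}.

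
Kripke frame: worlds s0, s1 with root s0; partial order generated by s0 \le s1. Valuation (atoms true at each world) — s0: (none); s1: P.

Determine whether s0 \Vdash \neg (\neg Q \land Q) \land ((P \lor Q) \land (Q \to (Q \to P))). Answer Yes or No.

No

s0 \nVdash \neg (\neg Q \land Q) \land ((P \lor Q) \land (Q \to (Q \to P))) since s0 fails (P \lor Q) \land (Q \to (Q \to P)).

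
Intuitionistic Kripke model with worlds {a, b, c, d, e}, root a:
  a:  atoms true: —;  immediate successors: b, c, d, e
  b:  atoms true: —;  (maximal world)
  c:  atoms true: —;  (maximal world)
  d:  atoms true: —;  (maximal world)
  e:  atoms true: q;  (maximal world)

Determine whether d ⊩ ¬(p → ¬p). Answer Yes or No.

d ⊮ ¬(p → ¬p) since d is accessible from d and d ⊩ p → ¬p.
d ⊩ p → ¬p vacuously: no world accessible from d forces the antecedent p.

No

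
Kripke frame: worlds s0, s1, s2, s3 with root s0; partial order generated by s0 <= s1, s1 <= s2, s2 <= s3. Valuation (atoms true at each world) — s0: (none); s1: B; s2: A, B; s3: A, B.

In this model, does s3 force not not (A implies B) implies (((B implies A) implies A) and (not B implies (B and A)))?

s3 forces not not (A implies B) implies (((B implies A) implies A) and (not B implies (B and A))): every world accessible from s3 that forces not not (A implies B) (namely s3) also forces ((B implies A) implies A) and (not B implies (B and A)).

Yes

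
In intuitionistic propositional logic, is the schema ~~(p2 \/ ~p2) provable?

Yes

This is the double negation of excluded middle, which is intuitionistically derivable.
Assuming ~(p2 \/ ~p2): from p2 we'd get p2 \/ ~p2, so ~p2; but then p2 \/ ~p2 again — contradiction. Hence ~~(p2 \/ ~p2).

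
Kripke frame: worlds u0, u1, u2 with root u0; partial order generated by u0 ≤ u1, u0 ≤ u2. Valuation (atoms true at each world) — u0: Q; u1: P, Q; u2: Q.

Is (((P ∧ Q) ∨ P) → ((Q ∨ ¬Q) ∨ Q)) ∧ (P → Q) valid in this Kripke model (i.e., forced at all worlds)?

Yes

u0 ⊩ (((P ∧ Q) ∨ P) → ((Q ∨ ¬Q) ∨ Q)) ∧ (P → Q) since u0 forces both conjuncts.
Since the root u0 forces (((P ∧ Q) ∨ P) → ((Q ∨ ¬Q) ∨ Q)) ∧ (P → Q) and forcing is persistent (monotone upward), every world forces it.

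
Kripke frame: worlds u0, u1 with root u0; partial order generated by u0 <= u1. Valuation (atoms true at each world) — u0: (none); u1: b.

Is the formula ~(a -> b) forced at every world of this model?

No

Not every world: u0 ||-/- ~(a -> b).
u0 ||-/- ~(a -> b) since u0 is accessible from u0 and u0 ||- a -> b.
u0 ||- a -> b vacuously: no world accessible from u0 forces the antecedent a.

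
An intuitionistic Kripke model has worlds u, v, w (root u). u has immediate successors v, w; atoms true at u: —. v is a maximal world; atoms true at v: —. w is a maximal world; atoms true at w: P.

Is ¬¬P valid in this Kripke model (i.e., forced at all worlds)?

No

Not every world: u ⊮ ¬¬P.
u ⊮ ¬¬P since v is accessible from u and v ⊩ ¬P.
v ⊩ ¬P: no world accessible from v forces P.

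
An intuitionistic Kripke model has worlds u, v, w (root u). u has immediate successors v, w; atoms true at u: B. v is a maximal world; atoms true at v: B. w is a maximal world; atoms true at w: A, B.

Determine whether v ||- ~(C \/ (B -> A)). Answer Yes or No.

v ||- ~(C \/ (B -> A)): no world accessible from v forces C \/ (B -> A).

Yes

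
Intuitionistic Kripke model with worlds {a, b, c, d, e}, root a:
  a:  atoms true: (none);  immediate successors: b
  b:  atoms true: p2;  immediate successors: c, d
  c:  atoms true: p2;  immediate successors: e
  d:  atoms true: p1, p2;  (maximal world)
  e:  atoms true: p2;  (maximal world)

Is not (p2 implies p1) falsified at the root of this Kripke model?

Yes

a does not force not (p2 implies p1) since d is accessible from a and d forces p2 implies p1.
d forces p2 implies p1: every world accessible from d that forces p2 (namely d) also forces p1.
So the root a does not force not (p2 implies p1); the model is a countermodel.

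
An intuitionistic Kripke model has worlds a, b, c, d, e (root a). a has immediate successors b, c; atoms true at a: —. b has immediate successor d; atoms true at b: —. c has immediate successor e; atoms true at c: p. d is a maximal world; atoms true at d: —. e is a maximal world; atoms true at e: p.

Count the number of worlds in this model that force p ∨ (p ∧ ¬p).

2

a: does not force it — a ⊮ p ∨ (p ∧ ¬p): neither disjunct is forced at a.
b: does not force it — b ⊮ p ∨ (p ∧ ¬p): neither disjunct is forced at b.
c: forces it.
d: does not force it — d ⊮ p ∨ (p ∧ ¬p): neither disjunct is forced at d.
e: forces it.
Worlds forcing the formula: {c, e}.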